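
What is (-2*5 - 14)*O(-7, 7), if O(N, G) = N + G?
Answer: 0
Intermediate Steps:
O(N, G) = G + N
(-2*5 - 14)*O(-7, 7) = (-2*5 - 14)*(7 - 7) = (-10 - 14)*0 = -24*0 = 0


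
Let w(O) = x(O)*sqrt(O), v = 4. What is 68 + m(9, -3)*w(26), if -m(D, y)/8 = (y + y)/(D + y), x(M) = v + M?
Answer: 68 + 240*sqrt(26) ≈ 1291.8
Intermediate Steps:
x(M) = 4 + M
m(D, y) = -16*y/(D + y) (m(D, y) = -8*(y + y)/(D + y) = -8*2*y/(D + y) = -16*y/(D + y))
w(O) = sqrt(O)*(4 + O) (w(O) = (4 + O)*sqrt(O) = sqrt(O)*(4 + O))
68 + m(9, -3)*w(26) = 68 + (-16*(-3)/(9 - 3))*(sqrt(26)*(4 + 26)) = 68 + (-16*(-3)/6)*(sqrt(26)*30) = 68 + (-16*(-3)*1/6)*(30*sqrt(26)) = 68 + 8*(30*sqrt(26)) = 68 + 240*sqrt(26)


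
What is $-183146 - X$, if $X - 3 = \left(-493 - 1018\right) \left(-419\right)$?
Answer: $-816258$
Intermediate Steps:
$X = 633112$ ($X = 3 + \left(-493 - 1018\right) \left(-419\right) = 3 - -633109 = 3 + 633109 = 633112$)
$-183146 - X = -183146 - 633112 = -816258$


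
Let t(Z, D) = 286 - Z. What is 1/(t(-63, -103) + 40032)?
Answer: 1/40381 ≈ 2.4764e-5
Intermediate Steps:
1/(t(-63, -103) + 40032) = 1/((286 - 1*(-63)) + 40032) = 1/((286 + 63) + 40032) = 1/(349 + 40032) = 1/40381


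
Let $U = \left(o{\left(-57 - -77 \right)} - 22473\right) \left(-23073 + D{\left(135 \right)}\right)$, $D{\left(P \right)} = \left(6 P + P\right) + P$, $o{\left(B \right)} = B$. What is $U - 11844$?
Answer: $493796985$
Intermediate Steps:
$D{\left(P \right)} = 8 P$ ($D{\left(P \right)} = 7 P + P = 8 P$)
$U = 493808829$ ($U = \left(\left(-57 - -77\right) - 22473\right) \left(-23073 + 8 \cdot 135\right) = \left(\left(-57 + 77\right) - 22473\right) \left(-23073 + 1080\right) = \left(20 - 22473\right) \left(-21993\right) = \left(-22453\right) \left(-21993\right) = 493808829$)
$U - 11844 = 493808829 - 11844 = 493796985$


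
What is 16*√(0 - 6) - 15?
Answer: -15 + 16*I*√6 ≈ -15.0 + 39.192*I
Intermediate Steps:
16*√(0 - 6) - 15 = 16*√(-6) - 15 = 16*(I*√6) - 15 = 16*I*√6 - 15 = -15 + 16*I*√6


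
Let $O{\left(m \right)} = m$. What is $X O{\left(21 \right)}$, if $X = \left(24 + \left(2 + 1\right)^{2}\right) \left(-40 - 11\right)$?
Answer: $-35343$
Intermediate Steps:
$X = -1683$ ($X = \left(24 + 3^{2}\right) \left(-51\right) = \left(24 + 9\right) \left(-51\right) = 33 \left(-51\right) = -1683$)
$X O{\left(21 \right)} = \left(-1683\right) 21 = -35343$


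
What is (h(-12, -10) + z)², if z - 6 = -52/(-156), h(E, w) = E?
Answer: 289/9 ≈ 32.111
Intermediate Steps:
z = 19/3 (z = 6 - 52/(-156) = 6 - 52*(-1/156) = 6 + ⅓ = 19/3 ≈ 6.3333)
(h(-12, -10) + z)² = (-12 + 19/3)² = (-17/3)² = 289/9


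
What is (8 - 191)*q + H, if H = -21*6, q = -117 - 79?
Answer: 35742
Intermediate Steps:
q = -196
H = -126
(8 - 191)*q + H = (8 - 191)*(-196) - 126 = -183*(-196) - 126 = 35868 - 126 = 35742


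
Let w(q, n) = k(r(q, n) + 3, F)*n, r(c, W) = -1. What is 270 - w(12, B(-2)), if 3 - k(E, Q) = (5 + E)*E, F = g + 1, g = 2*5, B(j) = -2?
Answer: 248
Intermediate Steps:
g = 10
F = 11 (F = 10 + 1 = 11)
k(E, Q) = 3 - E*(5 + E) (k(E, Q) = 3 - (5 + E)*E = 3 - E*(5 + E))
w(q, n) = -11*n (w(q, n) = (3 - (-1 + 3)**2 - 5*(-1 + 3))*n = (3 - 1*2**2 - 5*2)*n = (3 - 1*4 - 10)*n = (3 - 4 - 10)*n = -11*n)
270 - w(12, B(-2)) = 270 - (-11)*(-2) = 270 - 1*22 = 270 - 22 = 248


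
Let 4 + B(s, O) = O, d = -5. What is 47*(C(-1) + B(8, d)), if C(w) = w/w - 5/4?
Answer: -1739/4 ≈ -434.75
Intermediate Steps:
B(s, O) = -4 + O
C(w) = -¼ (C(w) = 1 - 5*¼ = 1 - 5/4 = -¼)
47*(C(-1) + B(8, d)) = 47*(-¼ + (-4 - 5)) = 47*(-¼ - 9) = 47*(-37/4) = -1739/4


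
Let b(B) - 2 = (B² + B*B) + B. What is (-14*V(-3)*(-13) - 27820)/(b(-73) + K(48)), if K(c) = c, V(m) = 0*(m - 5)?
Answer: -5564/2127 ≈ -2.6159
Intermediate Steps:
V(m) = 0 (V(m) = 0*(-5 + m) = 0)
b(B) = 2 + B + 2*B² (b(B) = 2 + ((B² + B*B) + B) = 2 + ((B² + B²) + B) = 2 + (2*B² + B) = 2 + (B + 2*B²) = 2 + B + 2*B²)
(-14*V(-3)*(-13) - 27820)/(b(-73) + K(48)) = (-14*0*(-13) - 27820)/((2 - 73 + 2*(-73)²) + 48) = (0*(-13) - 27820)/((2 - 73 + 2*5329) + 48) = (0 - 27820)/((2 - 73 + 10658) + 48) = -27820/(10587 + 48) = -27820/10635 = -27820*1/10635 = -5564/2127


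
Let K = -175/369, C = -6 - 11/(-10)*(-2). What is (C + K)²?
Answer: 256128016/3404025 ≈ 75.243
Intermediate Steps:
C = -41/5 (C = -6 - 11*(-⅒)*(-2) = -6 + (11/10)*(-2) = -6 - 11/5 = -41/5 ≈ -8.2000)
K = -175/369 (K = -175*1/369 = -175/369 ≈ -0.47425)
(C + K)² = (-41/5 - 175/369)² = (-16004/1845)² = 256128016/3404025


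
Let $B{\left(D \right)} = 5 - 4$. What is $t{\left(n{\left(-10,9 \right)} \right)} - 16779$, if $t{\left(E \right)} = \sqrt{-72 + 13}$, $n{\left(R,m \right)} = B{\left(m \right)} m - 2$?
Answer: $-16779 + i \sqrt{59} \approx -16779.0 + 7.6811 i$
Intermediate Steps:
$B{\left(D \right)} = 1$
$n{\left(R,m \right)} = -2 + m$ ($n{\left(R,m \right)} = 1 m - 2 = m - 2 = -2 + m$)
$t{\left(E \right)} = i \sqrt{59}$ ($t{\left(E \right)} = \sqrt{-59} = i \sqrt{59}$)
$t{\left(n{\left(-10,9 \right)} \right)} - 16779 = i \sqrt{59} - 16779 = -16779 + i \sqrt{59}$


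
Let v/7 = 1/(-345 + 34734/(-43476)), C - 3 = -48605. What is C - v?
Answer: -121779987996/2505659 ≈ -48602.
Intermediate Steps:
C = -48602 (C = 3 - 48605 = -48602)
v = -50722/2505659 (v = 7/(-345 + 34734/(-43476)) = 7/(-345 + 34734*(-1/43476)) = 7/(-345 - 5789/7246) = 7/(-2505659/7246) = 7*(-7246/2505659) = -50722/2505659 ≈ -0.020243)
C - v = -48602 - 1*(-50722/2505659) = -48602 + 50722/2505659 = -121779987996/2505659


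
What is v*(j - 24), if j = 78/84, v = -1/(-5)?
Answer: -323/70 ≈ -4.6143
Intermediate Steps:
v = ⅕ (v = -1*(-⅕) = ⅕ ≈ 0.20000)
j = 13/14 (j = 78*(1/84) = 13/14 ≈ 0.92857)
v*(j - 24) = (13/14 - 24)/5 = (⅕)*(-323/14) = -323/70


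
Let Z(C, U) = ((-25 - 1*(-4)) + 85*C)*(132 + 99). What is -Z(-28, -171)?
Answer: 554631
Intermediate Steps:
Z(C, U) = -4851 + 19635*C (Z(C, U) = ((-25 + 4) + 85*C)*231 = (-21 + 85*C)*231 = -4851 + 19635*C)
-Z(-28, -171) = -(-4851 + 19635*(-28)) = -(-4851 - 549780) = -1*(-554631) = 554631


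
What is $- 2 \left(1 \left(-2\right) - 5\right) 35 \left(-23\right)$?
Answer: $-11270$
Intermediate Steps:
$- 2 \left(1 \left(-2\right) - 5\right) 35 \left(-23\right) = - 2 \left(-2 - 5\right) 35 \left(-23\right) = \left(-2\right) \left(-7\right) 35 \left(-23\right) = 14 \cdot 35 \left(-23\right) = 490 \left(-23\right) = -11270$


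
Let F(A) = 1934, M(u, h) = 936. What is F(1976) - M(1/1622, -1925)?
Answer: 998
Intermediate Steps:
F(1976) - M(1/1622, -1925) = 1934 - 1*936 = 1934 - 936 = 998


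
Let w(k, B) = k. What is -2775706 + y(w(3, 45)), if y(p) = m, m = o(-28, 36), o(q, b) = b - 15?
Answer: -2775685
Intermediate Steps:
o(q, b) = -15 + b
m = 21 (m = -15 + 36 = 21)
y(p) = 21
-2775706 + y(w(3, 45)) = -2775706 + 21 = -2775685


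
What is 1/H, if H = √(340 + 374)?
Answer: √714/714 ≈ 0.037424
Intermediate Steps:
H = √714 ≈ 26.721
1/H = 1/(√714) = √714/714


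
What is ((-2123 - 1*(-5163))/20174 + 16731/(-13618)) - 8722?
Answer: -108931232299/12487706 ≈ -8723.1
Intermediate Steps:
((-2123 - 1*(-5163))/20174 + 16731/(-13618)) - 8722 = ((-2123 + 5163)*(1/20174) + 16731*(-1/13618)) - 8722 = (3040*(1/20174) - 1521/1238) - 8722 = (1520/10087 - 1521/1238) - 8722 = -13460567/12487706 - 8722 = -108931232299/12487706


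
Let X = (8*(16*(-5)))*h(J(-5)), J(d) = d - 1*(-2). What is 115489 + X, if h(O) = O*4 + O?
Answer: 125089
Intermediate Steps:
J(d) = 2 + d (J(d) = d + 2 = 2 + d)
h(O) = 5*O (h(O) = 4*O + O = 5*O)
X = 9600 (X = (8*(16*(-5)))*(5*(2 - 5)) = (8*(-80))*(5*(-3)) = -640*(-15) = 9600)
115489 + X = 115489 + 9600 = 125089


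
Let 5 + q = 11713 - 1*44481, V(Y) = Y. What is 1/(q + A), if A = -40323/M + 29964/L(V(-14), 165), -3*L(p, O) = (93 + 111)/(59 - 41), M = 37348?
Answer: -634916/25844717183 ≈ -2.4567e-5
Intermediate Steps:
q = -32773 (q = -5 + (11713 - 1*44481) = -5 + (11713 - 44481) = -5 - 32768 = -32773)
L(p, O) = -34/9 (L(p, O) = -(93 + 111)/(3*(59 - 41)) = -68/18 = -⅓*34/3 = -34/9)
A = -5036615115/634916 (A = -40323/37348 + 29964/(-34/9) = -40323*1/37348 + 29964*(-9/34) = -40323/37348 - 134838/17 = -5036615115/634916 ≈ -7932.7)
1/(q + A) = 1/(-32773 - 5036615115/634916) = 1/(-25844717183/634916) = -634916/25844717183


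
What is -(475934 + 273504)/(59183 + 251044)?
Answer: -749438/310227 ≈ -2.4158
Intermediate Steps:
-(475934 + 273504)/(59183 + 251044) = -749438/310227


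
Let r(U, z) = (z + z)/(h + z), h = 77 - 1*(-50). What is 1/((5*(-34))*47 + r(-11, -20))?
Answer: -107/854970 ≈ -0.00012515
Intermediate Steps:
h = 127 (h = 77 + 50 = 127)
r(U, z) = 2*z/(127 + z) (r(U, z) = (z + z)/(127 + z) = (2*z)/(127 + z) = 2*z/(127 + z))
1/((5*(-34))*47 + r(-11, -20)) = 1/((5*(-34))*47 + 2*(-20)/(127 - 20)) = 1/(-170*47 + 2*(-20)/107) = 1/(-7990 + 2*(-20)*(1/107)) = 1/(-7990 - 40/107) = 1/(-854970/107) = -107/854970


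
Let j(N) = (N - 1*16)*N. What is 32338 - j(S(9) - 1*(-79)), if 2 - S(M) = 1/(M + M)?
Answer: 8774279/324 ≈ 27081.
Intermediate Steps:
S(M) = 2 - 1/(2*M) (S(M) = 2 - 1/(M + M) = 2 - 1/(2*M))
j(N) = N*(-16 + N) (j(N) = (N - 16)*N = (-16 + N)*N = N*(-16 + N))
32338 - j(S(9) - 1*(-79)) = 32338 - ((2 - ½/9) - 1*(-79))*(-16 + ((2 - ½/9) - 1*(-79))) = 32338 - ((2 - ½*⅑) + 79)*(-16 + ((2 - ½*⅑) + 79)) = 32338 - ((2 - 1/18) + 79)*(-16 + ((2 - 1/18) + 79)) = 32338 - (35/18 + 79)*(-16 + (35/18 + 79)) = 32338 - 1457*(-16 + 1457/18)/18 = 32338 - 1457*1169/(18*18) = 32338 - 1*1703233/324 = 32338 - 1703233/324 = 8774279/324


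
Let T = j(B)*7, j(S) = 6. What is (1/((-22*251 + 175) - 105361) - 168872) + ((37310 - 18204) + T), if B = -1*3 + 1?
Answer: -16575644593/110708 ≈ -1.4972e+5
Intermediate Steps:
B = -2 (B = -3 + 1 = -2)
T = 42 (T = 6*7 = 42)
(1/((-22*251 + 175) - 105361) - 168872) + ((37310 - 18204) + T) = (1/((-22*251 + 175) - 105361) - 168872) + ((37310 - 18204) + 42) = (1/((-5522 + 175) - 105361) - 168872) + (19106 + 42) = (1/(-5347 - 105361) - 168872) + 19148 = (1/(-110708) - 168872) + 19148 = (-1/110708 - 168872) + 19148 = -18695481377/110708 + 19148 = -16575644593/110708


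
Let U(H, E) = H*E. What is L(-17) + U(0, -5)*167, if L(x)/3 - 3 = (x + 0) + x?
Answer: -93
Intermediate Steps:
U(H, E) = E*H
L(x) = 9 + 6*x (L(x) = 9 + 3*((x + 0) + x) = 9 + 3*(x + x) = 9 + 3*(2*x) = 9 + 6*x)
L(-17) + U(0, -5)*167 = (9 + 6*(-17)) - 5*0*167 = (9 - 102) + 0*167 = -93 + 0 = -93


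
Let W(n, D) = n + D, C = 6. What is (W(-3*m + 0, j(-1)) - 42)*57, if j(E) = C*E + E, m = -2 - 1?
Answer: -2280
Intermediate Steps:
m = -3
j(E) = 7*E (j(E) = 6*E + E = 7*E)
W(n, D) = D + n
(W(-3*m + 0, j(-1)) - 42)*57 = ((7*(-1) + (-3*(-3) + 0)) - 42)*57 = ((-7 + (9 + 0)) - 42)*57 = ((-7 + 9) - 42)*57 = (2 - 42)*57 = -40*57 = -2280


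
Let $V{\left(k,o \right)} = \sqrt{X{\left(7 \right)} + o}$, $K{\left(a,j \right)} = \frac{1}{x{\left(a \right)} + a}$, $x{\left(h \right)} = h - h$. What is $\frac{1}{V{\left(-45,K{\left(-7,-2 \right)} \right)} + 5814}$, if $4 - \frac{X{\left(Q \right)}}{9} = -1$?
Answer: $\frac{20349}{118308929} - \frac{\sqrt{2198}}{236617858} \approx 0.0001718$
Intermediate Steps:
$x{\left(h \right)} = 0$
$X{\left(Q \right)} = 45$ ($X{\left(Q \right)} = 36 - -9 = 36 + 9 = 45$)
$K{\left(a,j \right)} = \frac{1}{a}$ ($K{\left(a,j \right)} = \frac{1}{0 + a} = \frac{1}{a}$)
$V{\left(k,o \right)} = \sqrt{45 + o}$
$\frac{1}{V{\left(-45,K{\left(-7,-2 \right)} \right)} + 5814} = \frac{1}{\sqrt{45 + \frac{1}{-7}} + 5814} = \frac{1}{\sqrt{45 - \frac{1}{7}} + 5814} = \frac{1}{\sqrt{\frac{314}{7}} + 5814} = \frac{1}{\frac{\sqrt{2198}}{7} + 5814} = \frac{1}{5814 + \frac{\sqrt{2198}}{7}}$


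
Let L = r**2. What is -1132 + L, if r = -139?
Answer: 18189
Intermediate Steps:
L = 19321 (L = (-139)**2 = 19321)
-1132 + L = -1132 + 19321 = 18189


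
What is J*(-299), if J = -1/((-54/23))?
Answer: -6877/54 ≈ -127.35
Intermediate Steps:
J = 23/54 (J = -1/((-54*1/23)) = -1/(-54/23) = -1*(-23/54) = 23/54 ≈ 0.42593)
J*(-299) = (23/54)*(-299) = -6877/54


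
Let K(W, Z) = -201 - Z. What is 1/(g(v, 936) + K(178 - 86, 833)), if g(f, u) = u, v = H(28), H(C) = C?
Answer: -1/98 ≈ -0.010204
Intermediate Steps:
v = 28
1/(g(v, 936) + K(178 - 86, 833)) = 1/(936 + (-201 - 1*833)) = 1/(936 + (-201 - 833)) = 1/(936 - 1034) = 1/(-98) = -1/98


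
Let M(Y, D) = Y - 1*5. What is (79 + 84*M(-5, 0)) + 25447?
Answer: 24686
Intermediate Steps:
M(Y, D) = -5 + Y (M(Y, D) = Y - 5 = -5 + Y)
(79 + 84*M(-5, 0)) + 25447 = (79 + 84*(-5 - 5)) + 25447 = (79 + 84*(-10)) + 25447 = (79 - 840) + 25447 = -761 + 25447 = 24686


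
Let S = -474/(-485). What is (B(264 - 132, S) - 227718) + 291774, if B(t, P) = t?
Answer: 64188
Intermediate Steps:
S = 474/485 (S = -474*(-1/485) = 474/485 ≈ 0.97732)
(B(264 - 132, S) - 227718) + 291774 = ((264 - 132) - 227718) + 291774 = (132 - 227718) + 291774 = -227586 + 291774 = 64188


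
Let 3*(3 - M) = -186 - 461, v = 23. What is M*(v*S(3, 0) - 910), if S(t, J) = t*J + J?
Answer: -596960/3 ≈ -1.9899e+5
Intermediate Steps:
S(t, J) = J + J*t (S(t, J) = J*t + J = J + J*t)
M = 656/3 (M = 3 - (-186 - 461)/3 = 3 - ⅓*(-647) = 3 + 647/3 = 656/3 ≈ 218.67)
M*(v*S(3, 0) - 910) = 656*(23*(0*(1 + 3)) - 910)/3 = 656*(23*(0*4) - 910)/3 = 656*(23*0 - 910)/3 = 656*(0 - 910)/3 = (656/3)*(-910) = -596960/3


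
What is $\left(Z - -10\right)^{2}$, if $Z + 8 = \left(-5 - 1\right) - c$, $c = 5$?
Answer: $81$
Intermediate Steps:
$Z = -19$ ($Z = -8 - 11 = -19$)
$\left(Z - -10\right)^{2} = \left(-19 - -10\right)^{2} = \left(-19 + 10\right)^{2} = \left(-9\right)^{2} = 81$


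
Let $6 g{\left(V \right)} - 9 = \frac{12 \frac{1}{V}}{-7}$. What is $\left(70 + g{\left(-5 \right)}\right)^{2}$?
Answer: $\frac{25090081}{4900} \approx 5120.4$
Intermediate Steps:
$g{\left(V \right)} = \frac{3}{2} - \frac{2}{7 V}$ ($g{\left(V \right)} = \frac{3}{2} + \frac{\frac{12}{V} \frac{1}{-7}}{6} = \frac{3}{2} + \frac{\frac{12}{V} \left(- \frac{1}{7}\right)}{6} = \frac{3}{2} + \frac{\left(- \frac{12}{7}\right) \frac{1}{V}}{6} = \frac{3}{2} - \frac{2}{7 V}$)
$\left(70 + g{\left(-5 \right)}\right)^{2} = \left(70 + \frac{-4 + 21 \left(-5\right)}{14 \left(-5\right)}\right)^{2} = \left(70 + \frac{1}{14} \left(- \frac{1}{5}\right) \left(-4 - 105\right)\right)^{2} = \left(70 + \frac{1}{14} \left(- \frac{1}{5}\right) \left(-109\right)\right)^{2} = \left(70 + \frac{109}{70}\right)^{2} = \left(\frac{5009}{70}\right)^{2} = \frac{25090081}{4900}$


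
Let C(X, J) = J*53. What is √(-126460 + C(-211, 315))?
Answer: I*√109765 ≈ 331.31*I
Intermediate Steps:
C(X, J) = 53*J
√(-126460 + C(-211, 315)) = √(-126460 + 53*315) = √(-126460 + 16695) = √(-109765) = I*√109765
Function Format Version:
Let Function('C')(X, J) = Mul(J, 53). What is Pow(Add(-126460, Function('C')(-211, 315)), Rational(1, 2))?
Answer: Mul(I, Pow(109765, Rational(1, 2))) ≈ Mul(331.31, I)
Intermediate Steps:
Function('C')(X, J) = Mul(53, J)
Pow(Add(-126460, Function('C')(-211, 315)), Rational(1, 2)) = Pow(Add(-126460, Mul(53, 315)), Rational(1, 2)) = Pow(Add(-126460, 16695), Rational(1, 2)) = Pow(-109765, Rational(1, 2)) = Mul(I, Pow(109765, Rational(1, 2)))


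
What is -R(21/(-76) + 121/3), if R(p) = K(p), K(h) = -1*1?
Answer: 1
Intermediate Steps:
K(h) = -1
R(p) = -1
-R(21/(-76) + 121/3) = -1*(-1) = 1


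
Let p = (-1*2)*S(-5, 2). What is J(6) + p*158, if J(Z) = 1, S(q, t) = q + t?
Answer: 949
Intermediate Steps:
p = 6 (p = (-1*2)*(-5 + 2) = -2*(-3) = 6)
J(6) + p*158 = 1 + 6*158 = 1 + 948 = 949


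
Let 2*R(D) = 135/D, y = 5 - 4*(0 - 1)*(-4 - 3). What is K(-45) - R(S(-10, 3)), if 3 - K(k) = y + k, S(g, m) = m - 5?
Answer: 419/4 ≈ 104.75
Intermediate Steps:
S(g, m) = -5 + m
y = -23 (y = 5 - (-4)*(-7) = 5 - 4*7 = 5 - 28 = -23)
R(D) = 135/(2*D) (R(D) = (135/D)/2 = 135/(2*D))
K(k) = 26 - k (K(k) = 3 - (-23 + k) = 3 + (23 - k) = 26 - k)
K(-45) - R(S(-10, 3)) = (26 - 1*(-45)) - 135/(2*(-5 + 3)) = (26 + 45) - 135/(2*(-2)) = 71 - 135*(-1)/(2*2) = 71 - 1*(-135/4) = 71 + 135/4 = 419/4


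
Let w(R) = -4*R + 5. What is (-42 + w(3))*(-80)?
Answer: 3920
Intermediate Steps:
w(R) = 5 - 4*R
(-42 + w(3))*(-80) = (-42 + (5 - 4*3))*(-80) = (-42 + (5 - 12))*(-80) = (-42 - 7)*(-80) = -49*(-80) = 3920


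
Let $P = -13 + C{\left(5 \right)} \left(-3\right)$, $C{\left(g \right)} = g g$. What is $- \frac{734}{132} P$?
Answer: $\frac{1468}{3} \approx 489.33$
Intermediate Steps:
$C{\left(g \right)} = g^{2}$
$P = -88$ ($P = -13 + 5^{2} \left(-3\right) = -13 + 25 \left(-3\right) = -13 - 75 = -88$)
$- \frac{734}{132} P = - \frac{734}{132} \left(-88\right) = \left(-734\right) \frac{1}{132} \left(-88\right) = \left(- \frac{367}{66}\right) \left(-88\right) = \frac{1468}{3}$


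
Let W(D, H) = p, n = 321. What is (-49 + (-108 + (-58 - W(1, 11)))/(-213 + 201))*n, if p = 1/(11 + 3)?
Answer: -632049/56 ≈ -11287.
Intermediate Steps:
p = 1/14 ≈ 0.071429
W(D, H) = 1/14
(-49 + (-108 + (-58 - W(1, 11)))/(-213 + 201))*n = (-49 + (-108 + (-58 - 1*1/14))/(-213 + 201))*321 = (-49 + (-108 + (-58 - 1/14))/(-12))*321 = (-49 + (-108 - 813/14)*(-1/12))*321 = (-49 - 2325/14*(-1/12))*321 = (-49 + 775/56)*321 = -1969/56*321 = -632049/56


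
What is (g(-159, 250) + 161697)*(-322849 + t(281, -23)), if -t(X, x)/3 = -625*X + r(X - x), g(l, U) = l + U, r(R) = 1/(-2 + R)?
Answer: 4984352489006/151 ≈ 3.3009e+10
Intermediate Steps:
g(l, U) = U + l
t(X, x) = -3/(-2 + X - x) + 1875*X (t(X, x) = -3*(-625*X + 1/(-2 + (X - x))) = -3*(-625*X + 1/(-2 + X - x)) = -3*(1/(-2 + X - x) - 625*X) = -3/(-2 + X - x) + 1875*X)
(g(-159, 250) + 161697)*(-322849 + t(281, -23)) = ((250 - 159) + 161697)*(-322849 + 3*(1 + 625*281*(2 - 23 - 1*281))/(2 - 23 - 1*281)) = (91 + 161697)*(-322849 + 3*(1 + 625*281*(2 - 23 - 281))/(2 - 23 - 281)) = 161788*(-322849 + 3*(1 + 625*281*(-302))/(-302)) = 161788*(-322849 + 3*(-1/302)*(1 - 53038750)) = 161788*(-322849 + 3*(-1/302)*(-53038749)) = 161788*(-322849 + 159116247/302) = 161788*(61615849/302) = 4984352489006/151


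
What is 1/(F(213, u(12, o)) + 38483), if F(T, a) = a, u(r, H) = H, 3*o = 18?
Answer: 1/38489 ≈ 2.5981e-5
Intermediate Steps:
o = 6 (o = (⅓)*18 = 6)
1/(F(213, u(12, o)) + 38483) = 1/(6 + 38483) = 1/38489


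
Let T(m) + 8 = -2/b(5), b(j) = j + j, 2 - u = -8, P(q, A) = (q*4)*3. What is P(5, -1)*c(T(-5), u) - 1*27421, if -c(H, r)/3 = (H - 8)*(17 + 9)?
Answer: 48395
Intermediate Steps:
P(q, A) = 12*q (P(q, A) = (4*q)*3 = 12*q)
u = 10 (u = 2 - 1*(-8) = 2 + 8 = 10)
b(j) = 2*j
T(m) = -41/5 (T(m) = -8 - 2/(2*5) = -8 - 2/10 = -8 - 2*⅒ = -8 - ⅕ = -41/5)
c(H, r) = 624 - 78*H (c(H, r) = -3*(H - 8)*(17 + 9) = -3*(-8 + H)*26 = -3*(-208 + 26*H) = 624 - 78*H)
P(5, -1)*c(T(-5), u) - 1*27421 = (12*5)*(624 - 78*(-41/5)) - 1*27421 = 60*(624 + 3198/5) - 27421 = 60*(6318/5) - 27421 = 75816 - 27421 = 48395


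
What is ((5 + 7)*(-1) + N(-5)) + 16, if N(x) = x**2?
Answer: 29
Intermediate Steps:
((5 + 7)*(-1) + N(-5)) + 16 = ((5 + 7)*(-1) + (-5)**2) + 16 = (12*(-1) + 25) + 16 = (-12 + 25) + 16 = 13 + 16 = 29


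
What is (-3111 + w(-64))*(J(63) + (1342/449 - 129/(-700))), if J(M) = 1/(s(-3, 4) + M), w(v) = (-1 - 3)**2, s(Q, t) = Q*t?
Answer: -31678978349/3205860 ≈ -9881.6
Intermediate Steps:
w(v) = 16 (w(v) = (-4)**2 = 16)
J(M) = 1/(-12 + M) (J(M) = 1/(-3*4 + M) = 1/(-12 + M))
(-3111 + w(-64))*(J(63) + (1342/449 - 129/(-700))) = (-3111 + 16)*(1/(-12 + 63) + (1342/449 - 129/(-700))) = -3095*(1/51 + (1342*(1/449) - 129*(-1/700))) = -3095*(1/51 + (1342/449 + 129/700)) = -3095*(1/51 + 997321/314300) = -3095*51177671/16029300 = -31678978349/3205860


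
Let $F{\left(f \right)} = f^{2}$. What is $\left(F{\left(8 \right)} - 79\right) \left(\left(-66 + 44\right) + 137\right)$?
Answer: $-1725$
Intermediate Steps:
$\left(F{\left(8 \right)} - 79\right) \left(\left(-66 + 44\right) + 137\right) = \left(8^{2} - 79\right) \left(\left(-66 + 44\right) + 137\right) = \left(64 - 79\right) \left(-22 + 137\right) = \left(-15\right) 115 = -1725$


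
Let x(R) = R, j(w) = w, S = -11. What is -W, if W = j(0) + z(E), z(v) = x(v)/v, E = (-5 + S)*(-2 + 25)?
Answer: -1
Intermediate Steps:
E = -368 (E = (-5 - 11)*(-2 + 25) = -16*23 = -368)
z(v) = 1 (z(v) = v/v = 1)
W = 1 (W = 0 + 1 = 1)
-W = -1*1 = -1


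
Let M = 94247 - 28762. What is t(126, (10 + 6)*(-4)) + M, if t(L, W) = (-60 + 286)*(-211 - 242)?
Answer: -36893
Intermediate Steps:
M = 65485
t(L, W) = -102378 (t(L, W) = 226*(-453) = -102378)
t(126, (10 + 6)*(-4)) + M = -102378 + 65485 = -36893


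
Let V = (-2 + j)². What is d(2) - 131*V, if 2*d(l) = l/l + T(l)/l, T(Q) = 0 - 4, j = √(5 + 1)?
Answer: -2621/2 + 524*√6 ≈ -26.967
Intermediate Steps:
j = √6 ≈ 2.4495
T(Q) = -4
V = (-2 + √6)² ≈ 0.20204
d(l) = ½ - 2/l (d(l) = (l/l - 4/l)/2 = (1 - 4/l)/2 = ½ - 2/l)
d(2) - 131*V = (½)*(-4 + 2)/2 - 131*(2 - √6)² = (½)*(½)*(-2) - 131*(2 - √6)² = -½ - 131*(2 - √6)²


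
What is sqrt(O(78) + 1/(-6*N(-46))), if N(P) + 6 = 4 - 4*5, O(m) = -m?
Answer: I*sqrt(339735)/66 ≈ 8.8313*I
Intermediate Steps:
N(P) = -22 (N(P) = -6 + (4 - 4*5) = -6 + (4 - 20) = -6 - 16 = -22)
sqrt(O(78) + 1/(-6*N(-46))) = sqrt(-1*78 + 1/(-6*(-22))) = sqrt(-78 + 1/132) = sqrt(-10295/132) = I*sqrt(339735)/66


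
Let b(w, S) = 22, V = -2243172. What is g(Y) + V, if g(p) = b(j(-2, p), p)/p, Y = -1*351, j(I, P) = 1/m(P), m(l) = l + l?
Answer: -787353394/351 ≈ -2.2432e+6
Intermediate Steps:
m(l) = 2*l
j(I, P) = 1/(2*P)
Y = -351
g(p) = 22/p
g(Y) + V = 22/(-351) - 2243172 = 22*(-1/351) - 2243172 = -22/351 - 2243172 = -787353394/351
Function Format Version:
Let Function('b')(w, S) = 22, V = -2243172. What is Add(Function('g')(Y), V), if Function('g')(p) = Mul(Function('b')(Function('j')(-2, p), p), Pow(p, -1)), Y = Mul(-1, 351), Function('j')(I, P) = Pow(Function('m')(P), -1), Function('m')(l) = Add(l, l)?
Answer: Rational(-787353394, 351) ≈ -2.2432e+6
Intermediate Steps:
Function('m')(l) = Mul(2, l)
Function('j')(I, P) = Mul(Rational(1, 2), Pow(P, -1)) (Function('j')(I, P) = Pow(Mul(2, P), -1) = Mul(Rational(1, 2), Pow(P, -1)))
Y = -351
Function('g')(p) = Mul(22, Pow(p, -1))
Add(Function('g')(Y), V) = Add(Mul(22, Pow(-351, -1)), -2243172) = Add(Mul(22, Rational(-1, 351)), -2243172) = Add(Rational(-22, 351), -2243172) = Rational(-787353394, 351)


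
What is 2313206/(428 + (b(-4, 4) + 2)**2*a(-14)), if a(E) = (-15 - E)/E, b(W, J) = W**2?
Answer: 8096221/1579 ≈ 5127.4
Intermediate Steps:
a(E) = (-15 - E)/E
2313206/(428 + (b(-4, 4) + 2)**2*a(-14)) = 2313206/(428 + ((-4)**2 + 2)**2*((-15 - 1*(-14))/(-14))) = 2313206/(428 + (16 + 2)**2*(-(-15 + 14)/14)) = 2313206/(428 + 18**2*(-1/14*(-1))) = 2313206/(428 + 324*(1/14)) = 2313206/(428 + 162/7) = 2313206/(3158/7) = 2313206*(7/3158) = 8096221/1579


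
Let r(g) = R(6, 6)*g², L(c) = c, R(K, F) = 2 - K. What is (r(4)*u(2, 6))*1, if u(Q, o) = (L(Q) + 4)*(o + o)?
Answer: -4608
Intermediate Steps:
r(g) = -4*g² (r(g) = (2 - 1*6)*g² = (2 - 6)*g² = -4*g²)
u(Q, o) = 2*o*(4 + Q) (u(Q, o) = (Q + 4)*(o + o) = (4 + Q)*(2*o) = 2*o*(4 + Q))
(r(4)*u(2, 6))*1 = ((-4*4²)*(2*6*(4 + 2)))*1 = ((-4*16)*(2*6*6))*1 = -64*72*1 = -4608*1 = -4608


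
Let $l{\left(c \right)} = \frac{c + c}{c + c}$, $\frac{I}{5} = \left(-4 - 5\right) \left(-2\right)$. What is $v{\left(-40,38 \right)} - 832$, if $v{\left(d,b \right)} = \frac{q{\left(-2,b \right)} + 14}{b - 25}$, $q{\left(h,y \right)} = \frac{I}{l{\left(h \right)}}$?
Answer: $-824$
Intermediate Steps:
$I = 90$ ($I = 5 \left(-4 - 5\right) \left(-2\right) = 5 \left(\left(-9\right) \left(-2\right)\right) = 5 \cdot 18 = 90$)
$l{\left(c \right)} = 1$ ($l{\left(c \right)} = \frac{2 c}{2 c} = 2 c \frac{1}{2 c} = 1$)
$q{\left(h,y \right)} = 90$ ($q{\left(h,y \right)} = \frac{90}{1} = 90 \cdot 1 = 90$)
$v{\left(d,b \right)} = \frac{104}{-25 + b}$ ($v{\left(d,b \right)} = \frac{90 + 14}{b - 25} = \frac{104}{-25 + b}$)
$v{\left(-40,38 \right)} - 832 = \frac{104}{-25 + 38} - 832 = \frac{104}{13} - 832 = 104 \cdot \frac{1}{13} - 832 = 8 - 832 = -824$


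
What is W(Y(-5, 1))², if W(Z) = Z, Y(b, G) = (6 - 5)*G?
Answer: 1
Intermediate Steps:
Y(b, G) = G (Y(b, G) = 1*G = G)
W(Y(-5, 1))² = 1² = 1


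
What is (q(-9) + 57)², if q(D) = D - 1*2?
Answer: 2116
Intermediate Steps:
q(D) = -2 + D (q(D) = D - 2 = -2 + D)
(q(-9) + 57)² = ((-2 - 9) + 57)² = (-11 + 57)² = 46² = 2116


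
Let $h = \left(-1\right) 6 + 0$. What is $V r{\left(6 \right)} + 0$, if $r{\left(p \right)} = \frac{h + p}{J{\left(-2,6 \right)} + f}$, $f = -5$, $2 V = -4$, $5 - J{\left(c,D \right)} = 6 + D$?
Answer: $0$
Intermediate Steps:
$J{\left(c,D \right)} = -1 - D$ ($J{\left(c,D \right)} = 5 - \left(6 + D\right) = -1 - D$)
$V = -2$ ($V = \frac{1}{2} \left(-4\right) = -2$)
$h = -6$ ($h = -6 + 0 = -6$)
$r{\left(p \right)} = \frac{1}{2} - \frac{p}{12}$ ($r{\left(p \right)} = \frac{-6 + p}{\left(-1 - 6\right) - 5} = \frac{-6 + p}{-7 - 5} = \frac{-6 + p}{-12} = \left(-6 + p\right) \left(- \frac{1}{12}\right) = \frac{1}{2} - \frac{p}{12}$)
$V r{\left(6 \right)} + 0 = - 2 \left(\frac{1}{2} - \frac{1}{2}\right) + 0 = \left(-2\right) 0 + 0 = 0 + 0 = 0$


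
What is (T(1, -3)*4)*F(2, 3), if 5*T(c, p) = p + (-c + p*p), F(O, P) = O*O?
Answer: 16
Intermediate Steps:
F(O, P) = O**2
T(c, p) = -c/5 + p/5 + p**2/5 (T(c, p) = (p + (-c + p*p))/5 = (p + (-c + p**2))/5 = (p + (p**2 - c))/5 = (p + p**2 - c)/5 = -c/5 + p/5 + p**2/5)
(T(1, -3)*4)*F(2, 3) = ((-1/5*1 + (1/5)*(-3) + (1/5)*(-3)**2)*4)*2**2 = ((-1/5 - 3/5 + (1/5)*9)*4)*4 = ((-1/5 - 3/5 + 9/5)*4)*4 = (1*4)*4 = 4*4 = 16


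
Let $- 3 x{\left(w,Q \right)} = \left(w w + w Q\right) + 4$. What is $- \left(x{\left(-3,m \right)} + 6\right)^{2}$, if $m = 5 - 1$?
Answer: $- \frac{289}{9} \approx -32.111$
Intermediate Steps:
$m = 4$
$x{\left(w,Q \right)} = - \frac{4}{3} - \frac{w^{2}}{3} - \frac{Q w}{3}$ ($x{\left(w,Q \right)} = - \frac{\left(w w + w Q\right) + 4}{3} = - \frac{\left(w^{2} + Q w\right) + 4}{3} = - \frac{4 + w^{2} + Q w}{3} = - \frac{4}{3} - \frac{w^{2}}{3} - \frac{Q w}{3}$)
$- \left(x{\left(-3,m \right)} + 6\right)^{2} = - \left(\left(- \frac{4}{3} - \frac{\left(-3\right)^{2}}{3} - \frac{4}{3} \left(-3\right)\right) + 6\right)^{2} = - \left(\left(- \frac{4}{3} - 3 + 4\right) + 6\right)^{2} = - \left(- \frac{1}{3} + 6\right)^{2} = - \left(\frac{17}{3}\right)^{2} = \left(-1\right) \frac{289}{9} = - \frac{289}{9}$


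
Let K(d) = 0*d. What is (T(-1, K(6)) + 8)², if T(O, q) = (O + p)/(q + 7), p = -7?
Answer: 2304/49 ≈ 47.020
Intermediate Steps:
K(d) = 0
T(O, q) = (-7 + O)/(7 + q) (T(O, q) = (O - 7)/(q + 7) = (-7 + O)/(7 + q))
(T(-1, K(6)) + 8)² = ((-7 - 1)/(7 + 0) + 8)² = (-8/7 + 8)² = (48/7)² = 2304/49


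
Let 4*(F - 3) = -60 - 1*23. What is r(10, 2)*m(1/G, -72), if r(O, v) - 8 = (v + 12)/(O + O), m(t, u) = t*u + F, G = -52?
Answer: -74037/520 ≈ -142.38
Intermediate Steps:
F = -71/4 (F = 3 + (-60 - 1*23)/4 = 3 + (-60 - 23)/4 = 3 + (¼)*(-83) = 3 - 83/4 = -71/4 ≈ -17.750)
m(t, u) = -71/4 + t*u (m(t, u) = t*u - 71/4 = -71/4 + t*u)
r(O, v) = 8 + (12 + v)/(2*O) (r(O, v) = 8 + (v + 12)/(O + O) = 8 + (12 + v)/((2*O)) = 8 + (12 + v)*(1/(2*O)) = 8 + (12 + v)/(2*O))
r(10, 2)*m(1/G, -72) = ((½)*(12 + 2 + 16*10)/10)*(-71/4 - 72/(-52)) = ((½)*(⅒)*(12 + 2 + 160))*(-71/4 - 1/52*(-72)) = ((½)*(⅒)*174)*(-71/4 + 18/13) = (87/10)*(-851/52) = -74037/520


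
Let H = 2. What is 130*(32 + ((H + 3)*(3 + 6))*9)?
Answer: 56810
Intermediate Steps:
130*(32 + ((H + 3)*(3 + 6))*9) = 130*(32 + ((2 + 3)*(3 + 6))*9) = 130*(32 + (5*9)*9) = 130*(32 + 45*9) = 130*(32 + 405) = 130*437 = 56810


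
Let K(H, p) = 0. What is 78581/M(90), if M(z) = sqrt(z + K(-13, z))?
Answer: 78581*sqrt(10)/30 ≈ 8283.2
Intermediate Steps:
M(z) = sqrt(z) (M(z) = sqrt(z + 0) = sqrt(z))
78581/M(90) = 78581/(sqrt(90)) = 78581/((3*sqrt(10))) = 78581*(sqrt(10)/30) = 78581*sqrt(10)/30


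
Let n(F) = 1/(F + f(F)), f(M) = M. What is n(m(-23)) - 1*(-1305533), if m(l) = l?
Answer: 60054517/46 ≈ 1.3055e+6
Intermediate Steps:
n(F) = 1/(2*F) (n(F) = 1/(F + F) = 1/(2*F))
n(m(-23)) - 1*(-1305533) = (1/2)/(-23) - 1*(-1305533) = (1/2)*(-1/23) + 1305533 = -1/46 + 1305533 = 60054517/46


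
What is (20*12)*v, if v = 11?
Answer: 2640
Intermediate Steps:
(20*12)*v = (20*12)*11 = 240*11 = 2640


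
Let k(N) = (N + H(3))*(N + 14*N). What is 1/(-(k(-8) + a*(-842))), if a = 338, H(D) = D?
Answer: 1/283996 ≈ 3.5212e-6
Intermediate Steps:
k(N) = 15*N*(3 + N) (k(N) = (N + 3)*(N + 14*N) = (3 + N)*(15*N) = 15*N*(3 + N))
1/(-(k(-8) + a*(-842))) = 1/(-(15*(-8)*(3 - 8) + 338*(-842))) = 1/(-(15*(-8)*(-5) - 284596)) = 1/(-(600 - 284596)) = 1/(-1*(-283996)) = 1/283996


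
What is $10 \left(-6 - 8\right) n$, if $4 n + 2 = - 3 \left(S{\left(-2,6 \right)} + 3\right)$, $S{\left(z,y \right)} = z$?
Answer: $175$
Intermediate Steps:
$n = - \frac{5}{4}$ ($n = - \frac{1}{2} + \frac{\left(-3\right) \left(-2 + 3\right)}{4} = - \frac{1}{2} + \frac{\left(-3\right) 1}{4} = - \frac{1}{2} + \frac{1}{4} \left(-3\right) = - \frac{1}{2} - \frac{3}{4} = - \frac{5}{4} \approx -1.25$)
$10 \left(-6 - 8\right) n = 10 \left(-6 - 8\right) \left(- \frac{5}{4}\right) = 10 \left(-14\right) \left(- \frac{5}{4}\right) = \left(-140\right) \left(- \frac{5}{4}\right) = 175$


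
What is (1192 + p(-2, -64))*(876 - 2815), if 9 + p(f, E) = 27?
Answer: -2346190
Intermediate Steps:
p(f, E) = 18 (p(f, E) = -9 + 27 = 18)
(1192 + p(-2, -64))*(876 - 2815) = (1192 + 18)*(876 - 2815) = 1210*(-1939) = -2346190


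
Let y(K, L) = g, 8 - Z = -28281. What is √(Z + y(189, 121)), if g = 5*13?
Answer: √28354 ≈ 168.39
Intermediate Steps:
Z = 28289 (Z = 8 - 1*(-28281) = 8 + 28281 = 28289)
g = 65
y(K, L) = 65
√(Z + y(189, 121)) = √(28289 + 65) = √28354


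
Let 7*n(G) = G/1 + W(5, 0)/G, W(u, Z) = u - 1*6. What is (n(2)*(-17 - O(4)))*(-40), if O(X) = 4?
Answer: 180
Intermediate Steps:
W(u, Z) = -6 + u (W(u, Z) = u - 6 = -6 + u)
n(G) = -1/(7*G) + G/7 (n(G) = (G/1 + (-6 + 5)/G)/7 = (G*1 - 1/G)/7 = (G - 1/G)/7 = -1/(7*G) + G/7)
(n(2)*(-17 - O(4)))*(-40) = (((⅐)*(-1 + 2²)/2)*(-17 - 1*4))*(-40) = (((⅐)*(½)*(-1 + 4))*(-17 - 4))*(-40) = (((⅐)*(½)*3)*(-21))*(-40) = ((3/14)*(-21))*(-40) = -9/2*(-40) = 180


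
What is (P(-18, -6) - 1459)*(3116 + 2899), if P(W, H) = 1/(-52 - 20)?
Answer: -210623245/24 ≈ -8.7760e+6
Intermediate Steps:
P(W, H) = -1/72 (P(W, H) = 1/(-72) = -1/72)
(P(-18, -6) - 1459)*(3116 + 2899) = (-1/72 - 1459)*(3116 + 2899) = -105049/72*6015 = -210623245/24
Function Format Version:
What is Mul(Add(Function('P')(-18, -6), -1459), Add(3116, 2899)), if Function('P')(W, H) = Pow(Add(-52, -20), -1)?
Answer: Rational(-210623245, 24) ≈ -8.7760e+6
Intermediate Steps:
Function('P')(W, H) = Rational(-1, 72) (Function('P')(W, H) = Pow(-72, -1) = Rational(-1, 72))
Mul(Add(Function('P')(-18, -6), -1459), Add(3116, 2899)) = Mul(Add(Rational(-1, 72), -1459), Add(3116, 2899)) = Mul(Rational(-105049, 72), 6015) = Rational(-210623245, 24)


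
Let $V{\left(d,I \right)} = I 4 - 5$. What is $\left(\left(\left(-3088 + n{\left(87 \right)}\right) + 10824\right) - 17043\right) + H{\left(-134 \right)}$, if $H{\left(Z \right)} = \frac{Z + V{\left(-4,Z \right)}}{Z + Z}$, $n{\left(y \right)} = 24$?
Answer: $- \frac{2487169}{268} \approx -9280.5$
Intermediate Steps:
$V{\left(d,I \right)} = -5 + 4 I$ ($V{\left(d,I \right)} = 4 I - 5 = -5 + 4 I$)
$H{\left(Z \right)} = \frac{-5 + 5 Z}{2 Z}$ ($H{\left(Z \right)} = \frac{Z + \left(-5 + 4 Z\right)}{Z + Z} = \frac{-5 + 5 Z}{2 Z}$)
$\left(\left(\left(-3088 + n{\left(87 \right)}\right) + 10824\right) - 17043\right) + H{\left(-134 \right)} = \left(\left(\left(-3088 + 24\right) + 10824\right) - 17043\right) + \frac{5 \left(-1 - 134\right)}{2 \left(-134\right)} = \left(\left(-3064 + 10824\right) - 17043\right) + \frac{5}{2} \left(- \frac{1}{134}\right) \left(-135\right) = \left(7760 - 17043\right) + \frac{675}{268} = -9283 + \frac{675}{268} = - \frac{2487169}{268}$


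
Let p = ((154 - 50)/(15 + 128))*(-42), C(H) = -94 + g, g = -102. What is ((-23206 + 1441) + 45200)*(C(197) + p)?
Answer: -58400020/11 ≈ -5.3091e+6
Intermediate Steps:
C(H) = -196 (C(H) = -94 - 102 = -196)
p = -336/11 (p = (104/143)*(-42) = (104*(1/143))*(-42) = (8/11)*(-42) = -336/11 ≈ -30.545)
((-23206 + 1441) + 45200)*(C(197) + p) = ((-23206 + 1441) + 45200)*(-196 - 336/11) = (-21765 + 45200)*(-2492/11) = 23435*(-2492/11) = -58400020/11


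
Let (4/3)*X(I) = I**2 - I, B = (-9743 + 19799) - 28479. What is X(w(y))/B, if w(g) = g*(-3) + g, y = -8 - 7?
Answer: -145/4094 ≈ -0.035418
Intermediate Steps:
y = -15
w(g) = -2*g (w(g) = -3*g + g = -2*g)
B = -18423 (B = 10056 - 28479 = -18423)
X(I) = -3*I/4 + 3*I**2/4 (X(I) = 3*(I**2 - I)/4 = -3*I/4 + 3*I**2/4)
X(w(y))/B = (3*(-2*(-15))*(-1 - 2*(-15))/4)/(-18423) = ((3/4)*30*(-1 + 30))*(-1/18423) = ((3/4)*30*29)*(-1/18423) = (1305/2)*(-1/18423) = -145/4094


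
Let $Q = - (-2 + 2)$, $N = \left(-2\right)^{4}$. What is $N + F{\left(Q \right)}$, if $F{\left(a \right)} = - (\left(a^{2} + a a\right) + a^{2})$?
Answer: $16$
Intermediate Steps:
$N = 16$
$Q = 0$ ($Q = \left(-1\right) 0 = 0$)
$F{\left(a \right)} = - 3 a^{2}$ ($F{\left(a \right)} = - (\left(a^{2} + a^{2}\right) + a^{2}) = - (2 a^{2} + a^{2}) = - 3 a^{2}$)
$N + F{\left(Q \right)} = 16 - 3 \cdot 0^{2} = 16 - 0 = 16 + 0 = 16$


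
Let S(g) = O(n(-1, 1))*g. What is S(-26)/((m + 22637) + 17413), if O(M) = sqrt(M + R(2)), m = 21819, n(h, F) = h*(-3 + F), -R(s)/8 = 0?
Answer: -26*sqrt(2)/61869 ≈ -0.00059431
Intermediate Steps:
R(s) = 0 (R(s) = -8*0 = 0)
O(M) = sqrt(M) (O(M) = sqrt(M + 0) = sqrt(M))
S(g) = g*sqrt(2) (S(g) = sqrt(-(-3 + 1))*g = sqrt(-1*(-2))*g = sqrt(2)*g = g*sqrt(2))
S(-26)/((m + 22637) + 17413) = (-26*sqrt(2))/((21819 + 22637) + 17413) = (-26*sqrt(2))/(44456 + 17413) = -26*sqrt(2)/61869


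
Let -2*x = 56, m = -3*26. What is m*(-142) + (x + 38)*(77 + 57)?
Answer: 12416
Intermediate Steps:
m = -78
x = -28 (x = -1/2*56 = -28)
m*(-142) + (x + 38)*(77 + 57) = -78*(-142) + (-28 + 38)*(77 + 57) = 11076 + 10*134 = 11076 + 1340 = 12416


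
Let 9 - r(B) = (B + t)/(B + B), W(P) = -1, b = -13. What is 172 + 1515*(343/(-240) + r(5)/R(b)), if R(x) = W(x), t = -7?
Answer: -254899/16 ≈ -15931.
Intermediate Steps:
r(B) = 9 - (-7 + B)/(2*B) (r(B) = 9 - (B - 7)/(B + B) = 9 - (-7 + B)/(2*B))
R(x) = -1
172 + 1515*(343/(-240) + r(5)/R(b)) = 172 + 1515*(343/(-240) + ((½)*(7 + 17*5)/5)/(-1)) = 172 + 1515*(343*(-1/240) + ((½)*(⅕)*(7 + 85))*(-1)) = 172 + 1515*(-343/240 + ((½)*(⅕)*92)*(-1)) = 172 + 1515*(-343/240 + (46/5)*(-1)) = 172 + 1515*(-343/240 - 46/5) = 172 + 1515*(-2551/240) = 172 - 257651/16 = -254899/16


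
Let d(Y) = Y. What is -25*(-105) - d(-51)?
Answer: 2676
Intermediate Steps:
-25*(-105) - d(-51) = -25*(-105) - 1*(-51) = 2625 + 51 = 2676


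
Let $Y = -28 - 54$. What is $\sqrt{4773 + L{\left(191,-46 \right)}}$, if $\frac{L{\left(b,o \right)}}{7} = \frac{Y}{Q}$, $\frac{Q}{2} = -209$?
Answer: $\frac{2 \sqrt{52137349}}{209} \approx 69.097$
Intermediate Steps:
$Y = -82$ ($Y = -28 - 54 = -82$)
$Q = -418$ ($Q = 2 \left(-209\right) = -418$)
$L{\left(b,o \right)} = \frac{287}{209}$ ($L{\left(b,o \right)} = 7 \left(- \frac{82}{-418}\right) = 7 \left(\left(-82\right) \left(- \frac{1}{418}\right)\right) = 7 \cdot \frac{41}{209} = \frac{287}{209}$)
$\sqrt{4773 + L{\left(191,-46 \right)}} = \sqrt{4773 + \frac{287}{209}} = \sqrt{\frac{997844}{209}} = \frac{2 \sqrt{52137349}}{209}$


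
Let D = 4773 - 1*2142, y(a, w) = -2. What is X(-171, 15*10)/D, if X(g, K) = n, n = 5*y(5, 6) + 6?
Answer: -4/2631 ≈ -0.0015203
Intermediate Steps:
D = 2631 (D = 4773 - 2142 = 2631)
n = -4 (n = 5*(-2) + 6 = -10 + 6 = -4)
X(g, K) = -4
X(-171, 15*10)/D = -4/2631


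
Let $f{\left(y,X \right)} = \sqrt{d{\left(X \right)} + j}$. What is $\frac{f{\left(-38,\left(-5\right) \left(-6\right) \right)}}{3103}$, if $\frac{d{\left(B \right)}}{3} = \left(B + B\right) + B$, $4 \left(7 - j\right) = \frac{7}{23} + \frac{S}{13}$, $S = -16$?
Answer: $\frac{3 \sqrt{11015459}}{1855594} \approx 0.0053659$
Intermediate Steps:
$j = \frac{8649}{1196}$ ($j = 7 - \frac{\frac{7}{23} - \frac{16}{13}}{4} = 7 - - \frac{277}{1196} = 7 + \frac{277}{1196} = \frac{8649}{1196} \approx 7.2316$)
$d{\left(B \right)} = 9 B$ ($d{\left(B \right)} = 3 \left(\left(B + B\right) + B\right) = 3 \left(2 B + B\right) = 3 \cdot 3 B = 9 B$)
$f{\left(y,X \right)} = \sqrt{\frac{8649}{1196} + 9 X}$ ($f{\left(y,X \right)} = \sqrt{9 X + \frac{8649}{1196}} = \sqrt{\frac{8649}{1196} + 9 X}$)
$\frac{f{\left(-38,\left(-5\right) \left(-6\right) \right)}}{3103} = \frac{\frac{3}{598} \sqrt{287339 + 357604 \left(\left(-5\right) \left(-6\right)\right)}}{3103} = \frac{3 \sqrt{287339 + 357604 \cdot 30}}{598} \cdot \frac{1}{3103} = \frac{3 \sqrt{287339 + 10728120}}{598} \cdot \frac{1}{3103} = \frac{3 \sqrt{11015459}}{598} \cdot \frac{1}{3103} = \frac{3 \sqrt{11015459}}{1855594}$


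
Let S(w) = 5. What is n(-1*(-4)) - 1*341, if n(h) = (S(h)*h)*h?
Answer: -261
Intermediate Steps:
n(h) = 5*h² (n(h) = (5*h)*h = 5*h²)
n(-1*(-4)) - 1*341 = 5*(-1*(-4))² - 1*341 = 5*4² - 341 = 5*16 - 341 = 80 - 341 = -261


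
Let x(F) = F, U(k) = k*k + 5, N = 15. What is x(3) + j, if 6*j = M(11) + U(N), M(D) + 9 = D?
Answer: 125/3 ≈ 41.667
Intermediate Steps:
M(D) = -9 + D
U(k) = 5 + k**2 (U(k) = k**2 + 5 = 5 + k**2)
j = 116/3 (j = ((-9 + 11) + (5 + 15**2))/6 = (2 + (5 + 225))/6 = (2 + 230)/6 = (1/6)*232 = 116/3 ≈ 38.667)
x(3) + j = 3 + 116/3 = 125/3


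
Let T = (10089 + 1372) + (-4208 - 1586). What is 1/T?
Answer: 1/5667 ≈ 0.00017646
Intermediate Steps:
T = 5667 (T = 11461 - 5794 = 5667)
1/T = 1/5667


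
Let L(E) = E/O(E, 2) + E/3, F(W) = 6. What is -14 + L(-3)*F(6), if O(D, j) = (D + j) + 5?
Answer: -49/2 ≈ -24.500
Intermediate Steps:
O(D, j) = 5 + D + j
L(E) = E/3 + E/(7 + E) (L(E) = E/(5 + E + 2) + E/3 = E/(7 + E) + E*(⅓) = E/(7 + E) + E/3 = E/3 + E/(7 + E))
-14 + L(-3)*F(6) = -14 + ((⅓)*(-3)*(10 - 3)/(7 - 3))*6 = -14 + ((⅓)*(-3)*7/4)*6 = -14 + ((⅓)*(-3)*(¼)*7)*6 = -14 - 7/4*6 = -14 - 21/2 = -49/2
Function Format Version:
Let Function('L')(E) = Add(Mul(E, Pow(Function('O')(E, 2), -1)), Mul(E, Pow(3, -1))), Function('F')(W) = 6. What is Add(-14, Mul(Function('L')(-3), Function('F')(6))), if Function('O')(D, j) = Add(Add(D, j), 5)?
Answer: Rational(-49, 2) ≈ -24.500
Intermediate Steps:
Function('O')(D, j) = Add(5, D, j)
Function('L')(E) = Add(Mul(Rational(1, 3), E), Mul(E, Pow(Add(7, E), -1))) (Function('L')(E) = Add(Mul(E, Pow(Add(5, E, 2), -1)), Mul(E, Pow(3, -1))) = Add(Mul(E, Pow(Add(7, E), -1)), Mul(E, Rational(1, 3))) = Add(Mul(E, Pow(Add(7, E), -1)), Mul(Rational(1, 3), E)) = Add(Mul(Rational(1, 3), E), Mul(E, Pow(Add(7, E), -1))))
Add(-14, Mul(Function('L')(-3), Function('F')(6))) = Add(-14, Mul(Mul(Rational(1, 3), -3, Pow(Add(7, -3), -1), Add(10, -3)), 6)) = Add(-14, Mul(Mul(Rational(1, 3), -3, Pow(4, -1), 7), 6)) = Add(-14, Mul(Mul(Rational(1, 3), -3, Rational(1, 4), 7), 6)) = Add(-14, Mul(Rational(-7, 4), 6)) = Add(-14, Rational(-21, 2)) = Rational(-49, 2)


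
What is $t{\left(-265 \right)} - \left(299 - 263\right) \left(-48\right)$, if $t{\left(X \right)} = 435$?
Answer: $2163$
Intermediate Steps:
$t{\left(-265 \right)} - \left(299 - 263\right) \left(-48\right) = 435 - \left(299 - 263\right) \left(-48\right) = 435 - 36 \left(-48\right) = 435 - -1728 = 435 + 1728 = 2163$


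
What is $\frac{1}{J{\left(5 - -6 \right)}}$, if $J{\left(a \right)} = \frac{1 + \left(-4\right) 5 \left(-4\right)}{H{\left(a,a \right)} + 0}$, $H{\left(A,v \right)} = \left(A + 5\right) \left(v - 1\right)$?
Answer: $\frac{160}{81} \approx 1.9753$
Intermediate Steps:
$H{\left(A,v \right)} = \left(-1 + v\right) \left(5 + A\right)$ ($H{\left(A,v \right)} = \left(5 + A\right) \left(-1 + v\right) = \left(-1 + v\right) \left(5 + A\right)$)
$J{\left(a \right)} = \frac{81}{-5 + a^{2} + 4 a}$ ($J{\left(a \right)} = \frac{1 + \left(-4\right) 5 \left(-4\right)}{\left(-5 - a + 5 a + a a\right) + 0} = \frac{1 - -80}{\left(-5 - a + 5 a + a^{2}\right) + 0} = \frac{1 + 80}{\left(-5 + a^{2} + 4 a\right) + 0} = \frac{81}{-5 + a^{2} + 4 a}$)
$\frac{1}{J{\left(5 - -6 \right)}} = \frac{1}{81 \frac{1}{-5 + \left(5 - -6\right)^{2} + 4 \left(5 - -6\right)}} = \frac{1}{81 \frac{1}{-5 + \left(5 + 6\right)^{2} + 4 \left(5 + 6\right)}} = \frac{1}{81 \frac{1}{-5 + 11^{2} + 4 \cdot 11}} = \frac{1}{81 \frac{1}{-5 + 121 + 44}} = \frac{1}{81 \cdot \frac{1}{160}} = \frac{1}{\frac{81}{160}} = \frac{160}{81}$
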